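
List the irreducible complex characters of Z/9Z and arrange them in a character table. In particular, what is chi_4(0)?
Character table of Z/9Z (irreps indexed chi_0,...,chi_8 with chi_k(m) = zeta_9^(k*m), zeta_9 = exp(2*pi*i/9)):
  irrep \ class  {0} (size 1)  {1} (size 1)    {2} (size 1)    {3} (size 1)    {4} (size 1)    {5} (size 1)    {6} (size 1)    {7} (size 1)    {8} (size 1)  
  chi_0          1             1               1               1               1               1               1               1               1             
  chi_1          1             exp(2*I*pi/9)   exp(4*I*pi/9)   exp(2*I*pi/3)   exp(8*I*pi/9)   exp(-8*I*pi/9)  exp(-2*I*pi/3)  exp(-4*I*pi/9)  exp(-2*I*pi/9)
  chi_2          1             exp(4*I*pi/9)   exp(8*I*pi/9)   exp(-2*I*pi/3)  exp(-2*I*pi/9)  exp(2*I*pi/9)   exp(2*I*pi/3)   exp(-8*I*pi/9)  exp(-4*I*pi/9)
  chi_3          1             exp(2*I*pi/3)   exp(-2*I*pi/3)  1               exp(2*I*pi/3)   exp(-2*I*pi/3)  1               exp(2*I*pi/3)   exp(-2*I*pi/3)
  chi_4          1             exp(8*I*pi/9)   exp(-2*I*pi/9)  exp(2*I*pi/3)   exp(-4*I*pi/9)  exp(4*I*pi/9)   exp(-2*I*pi/3)  exp(2*I*pi/9)   exp(-8*I*pi/9)
  chi_5          1             exp(-8*I*pi/9)  exp(2*I*pi/9)   exp(-2*I*pi/3)  exp(4*I*pi/9)   exp(-4*I*pi/9)  exp(2*I*pi/3)   exp(-2*I*pi/9)  exp(8*I*pi/9) 
  chi_6          1             exp(-2*I*pi/3)  exp(2*I*pi/3)   1               exp(-2*I*pi/3)  exp(2*I*pi/3)   1               exp(-2*I*pi/3)  exp(2*I*pi/3) 
  chi_7          1             exp(-4*I*pi/9)  exp(-8*I*pi/9)  exp(2*I*pi/3)   exp(2*I*pi/9)   exp(-2*I*pi/9)  exp(-2*I*pi/3)  exp(8*I*pi/9)   exp(4*I*pi/9) 
  chi_8          1             exp(-2*I*pi/9)  exp(-4*I*pi/9)  exp(-2*I*pi/3)  exp(-8*I*pi/9)  exp(8*I*pi/9)   exp(2*I*pi/3)   exp(4*I*pi/9)   exp(2*I*pi/9) 

Spot check: chi_4(0) = zeta_9^(4*0) = zeta_9^0 = 1.

Justification: Z/9Z is abelian, so all 9 irreducible complex representations are 1-dimensional. They are given by chi_k(m) = zeta_9^(k*m) for k = 0,...,8. Row orthogonality: sum_m chi_k(m) conj(chi_l(m)) = 9 * [k = l].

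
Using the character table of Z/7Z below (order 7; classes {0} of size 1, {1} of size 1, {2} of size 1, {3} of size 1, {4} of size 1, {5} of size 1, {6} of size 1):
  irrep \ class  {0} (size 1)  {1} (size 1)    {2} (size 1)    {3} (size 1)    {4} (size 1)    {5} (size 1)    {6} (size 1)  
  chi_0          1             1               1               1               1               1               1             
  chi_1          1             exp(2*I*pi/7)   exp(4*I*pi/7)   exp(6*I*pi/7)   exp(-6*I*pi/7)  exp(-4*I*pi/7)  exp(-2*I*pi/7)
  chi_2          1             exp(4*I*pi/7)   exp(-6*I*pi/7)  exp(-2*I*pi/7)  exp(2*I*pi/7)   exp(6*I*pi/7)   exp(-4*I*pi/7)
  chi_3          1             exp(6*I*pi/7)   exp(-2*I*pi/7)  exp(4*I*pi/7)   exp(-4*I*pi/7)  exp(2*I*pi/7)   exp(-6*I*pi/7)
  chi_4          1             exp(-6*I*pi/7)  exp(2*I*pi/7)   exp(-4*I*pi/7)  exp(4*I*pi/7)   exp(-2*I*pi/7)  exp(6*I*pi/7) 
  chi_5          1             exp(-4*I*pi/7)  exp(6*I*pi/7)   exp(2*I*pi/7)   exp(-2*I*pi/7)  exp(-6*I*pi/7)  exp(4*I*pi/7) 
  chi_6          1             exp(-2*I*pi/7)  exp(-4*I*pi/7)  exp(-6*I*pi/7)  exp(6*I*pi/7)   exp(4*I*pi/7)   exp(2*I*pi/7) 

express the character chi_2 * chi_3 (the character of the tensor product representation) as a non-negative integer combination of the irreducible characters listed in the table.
chi_2 tensor chi_3 = chi_5 (all other irreducibles have multiplicity 0).

The character of a tensor product is the pointwise product (chi_2 * chi_3)(C) = chi_2(C) * chi_3(C):
  {0}: (1)*(1), {1}: (exp(4*I*pi/7))*(exp(6*I*pi/7)), {2}: (exp(-6*I*pi/7))*(exp(-2*I*pi/7)), {3}: (exp(-2*I*pi/7))*(exp(4*I*pi/7)), {4}: (exp(2*I*pi/7))*(exp(-4*I*pi/7)), {5}: (exp(6*I*pi/7))*(exp(2*I*pi/7)), {6}: (exp(-4*I*pi/7))*(exp(-6*I*pi/7))
so (chi_2 * chi_3) takes values
  {0} -> 1, {1} -> exp(-4*I*pi/7), {2} -> exp(6*I*pi/7), {3} -> exp(2*I*pi/7), {4} -> exp(-2*I*pi/7), {5} -> exp(-6*I*pi/7), {6} -> exp(4*I*pi/7).
Now take the inner product of this character with each irreducible chi from the table, <chi_2*chi_3, chi> = (1/7) sum_C |C| (chi_2*chi_3)(C) conj(chi(C)):
  <chi_2*chi_3, chi_0> = (1/7)[1*(1)*conj(1) + 1*(exp(-4*I*pi/7))*conj(1) + 1*(exp(6*I*pi/7))*conj(1) + 1*(exp(2*I*pi/7))*conj(1) + 1*(exp(-2*I*pi/7))*conj(1) + 1*(exp(-6*I*pi/7))*conj(1) + 1*(exp(4*I*pi/7))*conj(1)]
      = (1/7)[(1) + (exp(-4*I*pi/7)) + (exp(6*I*pi/7)) + (exp(2*I*pi/7)) + (exp(-2*I*pi/7)) + (exp(-6*I*pi/7)) + (exp(4*I*pi/7))] = 0/7 = 0
  <chi_2*chi_3, chi_1> = (1/7)[1*(1)*conj(1) + 1*(exp(-4*I*pi/7))*conj(exp(2*I*pi/7)) + 1*(exp(6*I*pi/7))*conj(exp(4*I*pi/7)) + 1*(exp(2*I*pi/7))*conj(exp(6*I*pi/7)) + 1*(exp(-2*I*pi/7))*conj(exp(-6*I*pi/7)) + 1*(exp(-6*I*pi/7))*conj(exp(-4*I*pi/7)) + 1*(exp(4*I*pi/7))*conj(exp(-2*I*pi/7))]
      = (1/7)[(1) + (exp(-6*I*pi/7)) + (exp(2*I*pi/7)) + (exp(-4*I*pi/7)) + (exp(4*I*pi/7)) + (exp(-2*I*pi/7)) + (exp(6*I*pi/7))] = 0/7 = 0
  <chi_2*chi_3, chi_2> = (1/7)[1*(1)*conj(1) + 1*(exp(-4*I*pi/7))*conj(exp(4*I*pi/7)) + 1*(exp(6*I*pi/7))*conj(exp(-6*I*pi/7)) + 1*(exp(2*I*pi/7))*conj(exp(-2*I*pi/7)) + 1*(exp(-2*I*pi/7))*conj(exp(2*I*pi/7)) + 1*(exp(-6*I*pi/7))*conj(exp(6*I*pi/7)) + 1*(exp(4*I*pi/7))*conj(exp(-4*I*pi/7))]
      = (1/7)[(1) + (exp(6*I*pi/7)) + (exp(-2*I*pi/7)) + (exp(4*I*pi/7)) + (exp(-4*I*pi/7)) + (exp(2*I*pi/7)) + (exp(-6*I*pi/7))] = 0/7 = 0
  <chi_2*chi_3, chi_3> = (1/7)[1*(1)*conj(1) + 1*(exp(-4*I*pi/7))*conj(exp(6*I*pi/7)) + 1*(exp(6*I*pi/7))*conj(exp(-2*I*pi/7)) + 1*(exp(2*I*pi/7))*conj(exp(4*I*pi/7)) + 1*(exp(-2*I*pi/7))*conj(exp(-4*I*pi/7)) + 1*(exp(-6*I*pi/7))*conj(exp(2*I*pi/7)) + 1*(exp(4*I*pi/7))*conj(exp(-6*I*pi/7))]
      = (1/7)[(1) + (exp(4*I*pi/7)) + (exp(-6*I*pi/7)) + (exp(-2*I*pi/7)) + (exp(2*I*pi/7)) + (exp(6*I*pi/7)) + (exp(-4*I*pi/7))] = 0/7 = 0
  <chi_2*chi_3, chi_4> = (1/7)[1*(1)*conj(1) + 1*(exp(-4*I*pi/7))*conj(exp(-6*I*pi/7)) + 1*(exp(6*I*pi/7))*conj(exp(2*I*pi/7)) + 1*(exp(2*I*pi/7))*conj(exp(-4*I*pi/7)) + 1*(exp(-2*I*pi/7))*conj(exp(4*I*pi/7)) + 1*(exp(-6*I*pi/7))*conj(exp(-2*I*pi/7)) + 1*(exp(4*I*pi/7))*conj(exp(6*I*pi/7))]
      = (1/7)[(1) + (exp(2*I*pi/7)) + (exp(4*I*pi/7)) + (exp(6*I*pi/7)) + (exp(-6*I*pi/7)) + (exp(-4*I*pi/7)) + (exp(-2*I*pi/7))] = 0/7 = 0
  <chi_2*chi_3, chi_5> = (1/7)[1*(1)*conj(1) + 1*(exp(-4*I*pi/7))*conj(exp(-4*I*pi/7)) + 1*(exp(6*I*pi/7))*conj(exp(6*I*pi/7)) + 1*(exp(2*I*pi/7))*conj(exp(2*I*pi/7)) + 1*(exp(-2*I*pi/7))*conj(exp(-2*I*pi/7)) + 1*(exp(-6*I*pi/7))*conj(exp(-6*I*pi/7)) + 1*(exp(4*I*pi/7))*conj(exp(4*I*pi/7))]
      = (1/7)[(1) + (1) + (1) + (1) + (1) + (1) + (1)] = 7/7 = 1
  <chi_2*chi_3, chi_6> = (1/7)[1*(1)*conj(1) + 1*(exp(-4*I*pi/7))*conj(exp(-2*I*pi/7)) + 1*(exp(6*I*pi/7))*conj(exp(-4*I*pi/7)) + 1*(exp(2*I*pi/7))*conj(exp(-6*I*pi/7)) + 1*(exp(-2*I*pi/7))*conj(exp(6*I*pi/7)) + 1*(exp(-6*I*pi/7))*conj(exp(4*I*pi/7)) + 1*(exp(4*I*pi/7))*conj(exp(2*I*pi/7))]
      = (1/7)[(1) + (exp(-2*I*pi/7)) + (exp(-4*I*pi/7)) + (exp(-6*I*pi/7)) + (exp(6*I*pi/7)) + (exp(4*I*pi/7)) + (exp(2*I*pi/7))] = 0/7 = 0
(Exp terms are combined using exp(i*s)*conj(exp(i*t)) = exp(i*(s-t)), and sums of them are collapsed using the identity that for every m > 1 the m distinct m-th roots of unity sum to 0, e.g. 1 + exp(2*I*pi/3) + exp(-2*I*pi/3) = 0.)
Hence the multiplicities are chi_5: 1. Dimension check: dim(chi_2)*dim(chi_3) = 1*1 = 1 and sum (mult * dim) = 1*1 = 1.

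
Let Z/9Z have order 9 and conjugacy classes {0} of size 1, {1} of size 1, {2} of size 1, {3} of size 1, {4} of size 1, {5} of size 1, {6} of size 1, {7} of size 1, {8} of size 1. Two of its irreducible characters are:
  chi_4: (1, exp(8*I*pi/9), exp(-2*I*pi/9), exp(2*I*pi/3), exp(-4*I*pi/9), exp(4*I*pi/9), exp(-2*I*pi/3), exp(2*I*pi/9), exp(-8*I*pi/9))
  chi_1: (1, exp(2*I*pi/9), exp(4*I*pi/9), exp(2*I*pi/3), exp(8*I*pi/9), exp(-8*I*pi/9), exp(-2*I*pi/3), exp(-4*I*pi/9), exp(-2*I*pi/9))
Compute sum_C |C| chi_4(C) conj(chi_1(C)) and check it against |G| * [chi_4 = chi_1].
Sum = 0; so <chi_4, chi_1> = 0 (distinct irreducibles are orthogonal).

Proof sketch: Compute term by term over conjugacy classes (|C| * chi_4(C) * conj(chi_1(C))):
  1*(1)*conj(1) + 1*(exp(8*I*pi/9))*conj(exp(2*I*pi/9)) + 1*(exp(-2*I*pi/9))*conj(exp(4*I*pi/9)) + 1*(exp(2*I*pi/3))*conj(exp(2*I*pi/3)) + 1*(exp(-4*I*pi/9))*conj(exp(8*I*pi/9)) + 1*(exp(4*I*pi/9))*conj(exp(-8*I*pi/9)) + 1*(exp(-2*I*pi/3))*conj(exp(-2*I*pi/3)) + 1*(exp(2*I*pi/9))*conj(exp(-4*I*pi/9)) + 1*(exp(-8*I*pi/9))*conj(exp(-2*I*pi/9))
  = (1) + (exp(2*I*pi/3)) + (exp(-2*I*pi/3)) + (1) + (exp(2*I*pi/3)) + (exp(-2*I*pi/3)) + (1) + (exp(2*I*pi/3)) + (exp(-2*I*pi/3))
  = 0.
(Exp terms are combined using exp(i*s)*conj(exp(i*t)) = exp(i*(s-t)), and sums of them are collapsed using the identity that for every m > 1 the m distinct m-th roots of unity sum to 0, e.g. 1 + exp(2*I*pi/3) + exp(-2*I*pi/3) = 0.)
Dividing by |G| = 9 gives 0/9 = 0, matching the row-orthogonality relation <chi_4, chi_1> = [chi_4 = chi_1].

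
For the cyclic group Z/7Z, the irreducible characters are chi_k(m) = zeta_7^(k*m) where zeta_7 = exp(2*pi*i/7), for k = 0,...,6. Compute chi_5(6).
chi_5(6) = zeta_7^30 = exp(4*I*pi/7)

Working: chi_5(6) = zeta_7^(5*6) = zeta_7^30. Since zeta_7^7 = 1, this equals zeta_7^2 = exp(2*pi*i*2/7) = exp(4*I*pi/7).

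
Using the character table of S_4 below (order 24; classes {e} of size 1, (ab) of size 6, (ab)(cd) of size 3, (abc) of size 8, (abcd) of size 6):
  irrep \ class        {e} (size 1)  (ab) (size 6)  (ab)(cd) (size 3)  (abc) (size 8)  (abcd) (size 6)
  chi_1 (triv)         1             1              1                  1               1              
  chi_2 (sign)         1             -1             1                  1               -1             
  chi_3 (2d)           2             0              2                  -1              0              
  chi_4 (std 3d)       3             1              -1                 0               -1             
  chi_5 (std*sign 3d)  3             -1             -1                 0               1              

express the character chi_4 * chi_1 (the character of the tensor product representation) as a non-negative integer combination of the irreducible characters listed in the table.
chi_4 tensor chi_1 = chi_4 (all other irreducibles have multiplicity 0).

Details: The character of a tensor product is the pointwise product (chi_4 * chi_1)(C) = chi_4(C) * chi_1(C):
  {e}: (3)*(1), (ab): (1)*(1), (ab)(cd): (-1)*(1), (abc): (0)*(1), (abcd): (-1)*(1)
so (chi_4 * chi_1) takes values
  {e} -> 3, (ab) -> 1, (ab)(cd) -> -1, (abc) -> 0, (abcd) -> -1.
Now take the inner product of this character with each irreducible chi from the table, <chi_4*chi_1, chi> = (1/24) sum_C |C| (chi_4*chi_1)(C) conj(chi(C)):
  <chi_4*chi_1, chi_1> = (1/24)[1*(3)*conj(1) + 6*(1)*conj(1) + 3*(-1)*conj(1) + 8*(0)*conj(1) + 6*(-1)*conj(1)]
      = (1/24)[(3) + (6) + (-3) + (0) + (-6)] = 0/24 = 0
  <chi_4*chi_1, chi_2> = (1/24)[1*(3)*conj(1) + 6*(1)*conj(-1) + 3*(-1)*conj(1) + 8*(0)*conj(1) + 6*(-1)*conj(-1)]
      = (1/24)[(3) + (-6) + (-3) + (0) + (6)] = 0/24 = 0
  <chi_4*chi_1, chi_3> = (1/24)[1*(3)*conj(2) + 6*(1)*conj(0) + 3*(-1)*conj(2) + 8*(0)*conj(-1) + 6*(-1)*conj(0)]
      = (1/24)[(6) + (0) + (-6) + (0) + (0)] = 0/24 = 0
  <chi_4*chi_1, chi_4> = (1/24)[1*(3)*conj(3) + 6*(1)*conj(1) + 3*(-1)*conj(-1) + 8*(0)*conj(0) + 6*(-1)*conj(-1)]
      = (1/24)[(9) + (6) + (3) + (0) + (6)] = 24/24 = 1
  <chi_4*chi_1, chi_5> = (1/24)[1*(3)*conj(3) + 6*(1)*conj(-1) + 3*(-1)*conj(-1) + 8*(0)*conj(0) + 6*(-1)*conj(1)]
      = (1/24)[(9) + (-6) + (3) + (0) + (-6)] = 0/24 = 0
Hence the multiplicities are chi_4: 1. Dimension check: dim(chi_4)*dim(chi_1) = 3*1 = 3 and sum (mult * dim) = 1*3 = 3.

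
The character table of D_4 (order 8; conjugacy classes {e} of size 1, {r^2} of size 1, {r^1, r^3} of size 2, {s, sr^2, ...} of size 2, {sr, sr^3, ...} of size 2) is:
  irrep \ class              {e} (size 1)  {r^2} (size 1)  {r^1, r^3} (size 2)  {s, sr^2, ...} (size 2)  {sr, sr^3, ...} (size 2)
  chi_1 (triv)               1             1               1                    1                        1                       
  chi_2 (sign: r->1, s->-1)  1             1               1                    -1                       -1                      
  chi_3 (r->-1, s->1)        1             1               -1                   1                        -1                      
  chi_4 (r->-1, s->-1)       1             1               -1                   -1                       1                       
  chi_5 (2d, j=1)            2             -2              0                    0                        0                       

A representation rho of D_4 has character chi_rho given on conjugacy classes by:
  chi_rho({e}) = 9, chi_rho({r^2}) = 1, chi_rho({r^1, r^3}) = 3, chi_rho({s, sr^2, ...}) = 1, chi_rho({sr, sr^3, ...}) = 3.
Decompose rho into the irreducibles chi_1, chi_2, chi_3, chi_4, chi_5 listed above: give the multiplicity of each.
Multiplicities: chi_1: 3, chi_2: 1, chi_3: 0, chi_4: 1, chi_5: 2.

Argument: Use <chi_rho, chi> = (1/|G|) sum_C |C| * chi_rho(C) * conj(chi(C)) with |G| = 8 for each irreducible chi in the table:
  <chi_rho, chi_1> = (1/8)[1*(9)*conj(1) + 1*(1)*conj(1) + 2*(3)*conj(1) + 2*(1)*conj(1) + 2*(3)*conj(1)]
      = (1/8)[(9) + (1) + (6) + (2) + (6)] = 24/8 = 3
  <chi_rho, chi_2> = (1/8)[1*(9)*conj(1) + 1*(1)*conj(1) + 2*(3)*conj(1) + 2*(1)*conj(-1) + 2*(3)*conj(-1)]
      = (1/8)[(9) + (1) + (6) + (-2) + (-6)] = 8/8 = 1
  <chi_rho, chi_3> = (1/8)[1*(9)*conj(1) + 1*(1)*conj(1) + 2*(3)*conj(-1) + 2*(1)*conj(1) + 2*(3)*conj(-1)]
      = (1/8)[(9) + (1) + (-6) + (2) + (-6)] = 0/8 = 0
  <chi_rho, chi_4> = (1/8)[1*(9)*conj(1) + 1*(1)*conj(1) + 2*(3)*conj(-1) + 2*(1)*conj(-1) + 2*(3)*conj(1)]
      = (1/8)[(9) + (1) + (-6) + (-2) + (6)] = 8/8 = 1
  <chi_rho, chi_5> = (1/8)[1*(9)*conj(2) + 1*(1)*conj(-2) + 2*(3)*conj(0) + 2*(1)*conj(0) + 2*(3)*conj(0)]
      = (1/8)[(18) + (-2) + (0) + (0) + (0)] = 16/8 = 2
Dimension check: dim(rho) = sum (mult * dim) = 3*1 + 1*1 + 0*1 + 1*1 + 2*2 = 9 = chi_rho(e) = 9.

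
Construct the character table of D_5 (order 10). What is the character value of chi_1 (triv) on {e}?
Conjugacy classes: {e} of size 1, {r^1, r^4} of size 2, {r^2, r^3} of size 2, {s, sr, ..., sr^4} of size 5.
Character table:
  irrep \ class              {e} (size 1)  {r^1, r^4} (size 2)  {r^2, r^3} (size 2)  {s, sr, ..., sr^4} (size 5)
  chi_1 (triv)               1             1                    1                    1                          
  chi_2 (sign: r->1, s->-1)  1             1                    1                    -1                         
  chi_3 (2d, j=1)            2             -1/2 + sqrt(5)/2     -sqrt(5)/2 - 1/2     0                          
  chi_4 (2d, j=2)            2             -sqrt(5)/2 - 1/2     -1/2 + sqrt(5)/2     0                          

Spot check: chi_1 (triv) on {e} = 1.

Solution. D_5 has order 2*5 = 10 with 4 conjugacy classes, hence 4 irreducibles. Sum of squared dims 1 + 1 + 4 + 4 = 10 = |G|. Linear characters come from the abelianisation; the 2-dimensional irreps have character r^k -> 2*cos(2*pi*j*k/5), reflections -> 0.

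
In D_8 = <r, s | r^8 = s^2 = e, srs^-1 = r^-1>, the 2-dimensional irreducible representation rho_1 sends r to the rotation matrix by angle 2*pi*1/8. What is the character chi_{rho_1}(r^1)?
chi_{rho_1}(r^1) = 2*cos(2*pi*1*1/8) = sqrt(2)

Working: rho_1(r^1) is rotation by angle 2*pi*1*1/8, whose trace is 2*cos(2*pi*1*1/8) = sqrt(2).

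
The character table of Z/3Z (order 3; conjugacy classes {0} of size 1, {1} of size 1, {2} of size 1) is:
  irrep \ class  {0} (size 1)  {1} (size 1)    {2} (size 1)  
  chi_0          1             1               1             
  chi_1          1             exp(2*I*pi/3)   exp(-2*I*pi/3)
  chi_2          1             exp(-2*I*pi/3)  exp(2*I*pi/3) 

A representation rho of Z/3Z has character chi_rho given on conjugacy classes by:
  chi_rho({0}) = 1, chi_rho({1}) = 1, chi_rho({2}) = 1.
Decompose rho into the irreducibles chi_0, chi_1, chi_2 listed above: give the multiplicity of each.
Multiplicities: chi_0: 1, chi_1: 0, chi_2: 0.

Derivation: Use <chi_rho, chi> = (1/|G|) sum_C |C| * chi_rho(C) * conj(chi(C)) with |G| = 3 for each irreducible chi in the table:
  <chi_rho, chi_0> = (1/3)[1*(1)*conj(1) + 1*(1)*conj(1) + 1*(1)*conj(1)]
      = (1/3)[(1) + (1) + (1)] = 3/3 = 1
  <chi_rho, chi_1> = (1/3)[1*(1)*conj(1) + 1*(1)*conj(exp(2*I*pi/3)) + 1*(1)*conj(exp(-2*I*pi/3))]
      = (1/3)[(1) + (exp(-2*I*pi/3)) + (exp(2*I*pi/3))] = 0/3 = 0
  <chi_rho, chi_2> = (1/3)[1*(1)*conj(1) + 1*(1)*conj(exp(-2*I*pi/3)) + 1*(1)*conj(exp(2*I*pi/3))]
      = (1/3)[(1) + (exp(2*I*pi/3)) + (exp(-2*I*pi/3))] = 0/3 = 0
(Exp terms are combined using exp(i*s)*conj(exp(i*t)) = exp(i*(s-t)), and sums of them are collapsed using the identity that for every m > 1 the m distinct m-th roots of unity sum to 0, e.g. 1 + exp(2*I*pi/3) + exp(-2*I*pi/3) = 0.)
Dimension check: dim(rho) = sum (mult * dim) = 1*1 + 0*1 + 0*1 = 1 = chi_rho(e) = 1.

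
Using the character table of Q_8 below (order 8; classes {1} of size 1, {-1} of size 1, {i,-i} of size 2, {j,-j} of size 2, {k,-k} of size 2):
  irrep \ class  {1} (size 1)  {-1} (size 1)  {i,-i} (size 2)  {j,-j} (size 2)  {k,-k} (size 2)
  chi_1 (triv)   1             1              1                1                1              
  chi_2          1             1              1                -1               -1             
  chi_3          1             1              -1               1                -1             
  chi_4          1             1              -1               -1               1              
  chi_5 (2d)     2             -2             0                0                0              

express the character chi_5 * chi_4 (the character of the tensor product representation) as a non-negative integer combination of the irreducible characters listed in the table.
chi_5 tensor chi_4 = chi_5 (all other irreducibles have multiplicity 0).

Argument: The character of a tensor product is the pointwise product (chi_5 * chi_4)(C) = chi_5(C) * chi_4(C):
  {1}: (2)*(1), {-1}: (-2)*(1), {i,-i}: (0)*(-1), {j,-j}: (0)*(-1), {k,-k}: (0)*(1)
so (chi_5 * chi_4) takes values
  {1} -> 2, {-1} -> -2, {i,-i} -> 0, {j,-j} -> 0, {k,-k} -> 0.
Now take the inner product of this character with each irreducible chi from the table, <chi_5*chi_4, chi> = (1/8) sum_C |C| (chi_5*chi_4)(C) conj(chi(C)):
  <chi_5*chi_4, chi_1> = (1/8)[1*(2)*conj(1) + 1*(-2)*conj(1) + 2*(0)*conj(1) + 2*(0)*conj(1) + 2*(0)*conj(1)]
      = (1/8)[(2) + (-2) + (0) + (0) + (0)] = 0/8 = 0
  <chi_5*chi_4, chi_2> = (1/8)[1*(2)*conj(1) + 1*(-2)*conj(1) + 2*(0)*conj(1) + 2*(0)*conj(-1) + 2*(0)*conj(-1)]
      = (1/8)[(2) + (-2) + (0) + (0) + (0)] = 0/8 = 0
  <chi_5*chi_4, chi_3> = (1/8)[1*(2)*conj(1) + 1*(-2)*conj(1) + 2*(0)*conj(-1) + 2*(0)*conj(1) + 2*(0)*conj(-1)]
      = (1/8)[(2) + (-2) + (0) + (0) + (0)] = 0/8 = 0
  <chi_5*chi_4, chi_4> = (1/8)[1*(2)*conj(1) + 1*(-2)*conj(1) + 2*(0)*conj(-1) + 2*(0)*conj(-1) + 2*(0)*conj(1)]
      = (1/8)[(2) + (-2) + (0) + (0) + (0)] = 0/8 = 0
  <chi_5*chi_4, chi_5> = (1/8)[1*(2)*conj(2) + 1*(-2)*conj(-2) + 2*(0)*conj(0) + 2*(0)*conj(0) + 2*(0)*conj(0)]
      = (1/8)[(4) + (4) + (0) + (0) + (0)] = 8/8 = 1
Hence the multiplicities are chi_5: 1. Dimension check: dim(chi_5)*dim(chi_4) = 2*1 = 2 and sum (mult * dim) = 1*2 = 2.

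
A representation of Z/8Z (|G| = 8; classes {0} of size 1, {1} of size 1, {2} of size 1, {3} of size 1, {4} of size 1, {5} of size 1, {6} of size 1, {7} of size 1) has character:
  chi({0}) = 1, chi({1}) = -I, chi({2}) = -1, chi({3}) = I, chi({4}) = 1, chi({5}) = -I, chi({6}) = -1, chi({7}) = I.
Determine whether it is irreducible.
Irreducible: <chi, chi> = 1.

Solution. <chi, chi> = (1/|G|) sum_C |C| * |chi(C)|^2 = (1/8)[1*|1|^2 + 1*|-I|^2 + 1*|-1|^2 + 1*|I|^2 + 1*|1|^2 + 1*|-I|^2 + 1*|-1|^2 + 1*|I|^2]
  = (1/8)[(1) + (1) + (1) + (1) + (1) + (1) + (1) + (1)] = 8/8 = 1.
(Exp terms are combined using exp(i*s)*conj(exp(i*t)) = exp(i*(s-t)), and sums of them are collapsed using the identity that for every m > 1 the m distinct m-th roots of unity sum to 0, e.g. 1 + exp(2*I*pi/3) + exp(-2*I*pi/3) = 0.)
A character is irreducible iff <chi, chi> = 1, so this representation is irreducible.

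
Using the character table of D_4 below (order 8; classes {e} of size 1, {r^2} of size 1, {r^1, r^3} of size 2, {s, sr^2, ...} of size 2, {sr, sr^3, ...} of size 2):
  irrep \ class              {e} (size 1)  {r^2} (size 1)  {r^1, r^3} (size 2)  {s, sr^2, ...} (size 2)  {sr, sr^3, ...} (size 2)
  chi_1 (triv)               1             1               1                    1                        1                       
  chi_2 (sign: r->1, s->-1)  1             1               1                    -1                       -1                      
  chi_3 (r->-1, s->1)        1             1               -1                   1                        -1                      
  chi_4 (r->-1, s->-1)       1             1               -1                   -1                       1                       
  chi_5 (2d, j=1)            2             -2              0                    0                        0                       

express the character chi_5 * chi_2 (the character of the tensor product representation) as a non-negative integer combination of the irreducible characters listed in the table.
chi_5 tensor chi_2 = chi_5 (all other irreducibles have multiplicity 0).

Reasoning: The character of a tensor product is the pointwise product (chi_5 * chi_2)(C) = chi_5(C) * chi_2(C):
  {e}: (2)*(1), {r^2}: (-2)*(1), {r^1, r^3}: (0)*(1), {s, sr^2, ...}: (0)*(-1), {sr, sr^3, ...}: (0)*(-1)
so (chi_5 * chi_2) takes values
  {e} -> 2, {r^2} -> -2, {r^1, r^3} -> 0, {s, sr^2, ...} -> 0, {sr, sr^3, ...} -> 0.
Now take the inner product of this character with each irreducible chi from the table, <chi_5*chi_2, chi> = (1/8) sum_C |C| (chi_5*chi_2)(C) conj(chi(C)):
  <chi_5*chi_2, chi_1> = (1/8)[1*(2)*conj(1) + 1*(-2)*conj(1) + 2*(0)*conj(1) + 2*(0)*conj(1) + 2*(0)*conj(1)]
      = (1/8)[(2) + (-2) + (0) + (0) + (0)] = 0/8 = 0
  <chi_5*chi_2, chi_2> = (1/8)[1*(2)*conj(1) + 1*(-2)*conj(1) + 2*(0)*conj(1) + 2*(0)*conj(-1) + 2*(0)*conj(-1)]
      = (1/8)[(2) + (-2) + (0) + (0) + (0)] = 0/8 = 0
  <chi_5*chi_2, chi_3> = (1/8)[1*(2)*conj(1) + 1*(-2)*conj(1) + 2*(0)*conj(-1) + 2*(0)*conj(1) + 2*(0)*conj(-1)]
      = (1/8)[(2) + (-2) + (0) + (0) + (0)] = 0/8 = 0
  <chi_5*chi_2, chi_4> = (1/8)[1*(2)*conj(1) + 1*(-2)*conj(1) + 2*(0)*conj(-1) + 2*(0)*conj(-1) + 2*(0)*conj(1)]
      = (1/8)[(2) + (-2) + (0) + (0) + (0)] = 0/8 = 0
  <chi_5*chi_2, chi_5> = (1/8)[1*(2)*conj(2) + 1*(-2)*conj(-2) + 2*(0)*conj(0) + 2*(0)*conj(0) + 2*(0)*conj(0)]
      = (1/8)[(4) + (4) + (0) + (0) + (0)] = 8/8 = 1
Hence the multiplicities are chi_5: 1. Dimension check: dim(chi_5)*dim(chi_2) = 2*1 = 2 and sum (mult * dim) = 1*2 = 2.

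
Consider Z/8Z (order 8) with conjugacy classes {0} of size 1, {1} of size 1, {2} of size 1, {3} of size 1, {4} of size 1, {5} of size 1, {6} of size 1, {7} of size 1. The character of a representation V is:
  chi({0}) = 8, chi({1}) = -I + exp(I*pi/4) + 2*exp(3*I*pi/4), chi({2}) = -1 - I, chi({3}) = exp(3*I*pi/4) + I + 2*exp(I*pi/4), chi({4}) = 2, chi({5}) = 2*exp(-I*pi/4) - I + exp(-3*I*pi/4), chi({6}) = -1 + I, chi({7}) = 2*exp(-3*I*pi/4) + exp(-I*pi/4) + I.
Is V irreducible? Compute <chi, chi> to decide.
Not irreducible (reducible): <chi, chi> = 12 > 1.

Working: <chi, chi> = (1/|G|) sum_C |C| * |chi(C)|^2 = (1/8)[1*|8|^2 + 1*|-I + exp(I*pi/4) + 2*exp(3*I*pi/4)|^2 + 1*|-1 - I|^2 + 1*|exp(3*I*pi/4) + I + 2*exp(I*pi/4)|^2 + 1*|2|^2 + 1*|2*exp(-I*pi/4) - I + exp(-3*I*pi/4)|^2 + 1*|-1 + I|^2 + 1*|2*exp(-3*I*pi/4) + exp(-I*pi/4) + I|^2]
  = (1/8)[(64) + (6 + 2*exp(-3*I*pi/4) - exp(I*pi/4) + exp(3*I*pi/4) - 2*exp(-I*pi/4)) + (2) + (6 - 2*exp(3*I*pi/4) + exp(-I*pi/4) - exp(-3*I*pi/4) + 2*exp(I*pi/4)) + (4) + (6 - 2*exp(3*I*pi/4) + exp(-I*pi/4) - exp(-3*I*pi/4) + 2*exp(I*pi/4)) + (2) + (6 + 2*exp(-3*I*pi/4) - exp(I*pi/4) + exp(3*I*pi/4) - 2*exp(-I*pi/4))] = 96/8 = 12.
(Exp terms are combined using exp(i*s)*conj(exp(i*t)) = exp(i*(s-t)), and sums of them are collapsed using the identity that for every m > 1 the m distinct m-th roots of unity sum to 0, e.g. 1 + exp(2*I*pi/3) + exp(-2*I*pi/3) = 0.)
A character is irreducible iff <chi, chi> = 1, so this representation is reducible.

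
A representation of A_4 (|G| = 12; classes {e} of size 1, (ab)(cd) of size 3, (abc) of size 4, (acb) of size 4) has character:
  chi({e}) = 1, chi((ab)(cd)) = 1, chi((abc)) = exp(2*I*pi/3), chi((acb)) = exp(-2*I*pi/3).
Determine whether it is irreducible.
Irreducible: <chi, chi> = 1.

Details: <chi, chi> = (1/|G|) sum_C |C| * |chi(C)|^2 = (1/12)[1*|1|^2 + 3*|1|^2 + 4*|exp(2*I*pi/3)|^2 + 4*|exp(-2*I*pi/3)|^2]
  = (1/12)[(1) + (3) + (4) + (4)] = 12/12 = 1.
(Exp terms are combined using exp(i*s)*conj(exp(i*t)) = exp(i*(s-t)), and sums of them are collapsed using the identity that for every m > 1 the m distinct m-th roots of unity sum to 0, e.g. 1 + exp(2*I*pi/3) + exp(-2*I*pi/3) = 0.)
A character is irreducible iff <chi, chi> = 1, so this representation is irreducible.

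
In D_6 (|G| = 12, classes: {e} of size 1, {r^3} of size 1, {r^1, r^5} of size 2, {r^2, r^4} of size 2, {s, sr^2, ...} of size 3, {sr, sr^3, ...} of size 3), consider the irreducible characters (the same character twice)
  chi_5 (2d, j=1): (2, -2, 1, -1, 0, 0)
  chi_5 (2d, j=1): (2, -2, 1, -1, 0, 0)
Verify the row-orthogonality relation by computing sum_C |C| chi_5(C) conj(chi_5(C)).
Sum = 12 = |G| = 12; so <chi_5, chi_5> = 1 (norm-1 confirms irreducibility).

Derivation: Compute term by term over conjugacy classes (|C| * chi_5(C) * conj(chi_5(C))):
  1*(2)*conj(2) + 1*(-2)*conj(-2) + 2*(1)*conj(1) + 2*(-1)*conj(-1) + 3*(0)*conj(0) + 3*(0)*conj(0)
  = (4) + (4) + (2) + (2) + (0) + (0)
  = 12.
Dividing by |G| = 12 gives 12/12 = 1, matching the row-orthogonality relation <chi_5, chi_5> = [chi_5 = chi_5].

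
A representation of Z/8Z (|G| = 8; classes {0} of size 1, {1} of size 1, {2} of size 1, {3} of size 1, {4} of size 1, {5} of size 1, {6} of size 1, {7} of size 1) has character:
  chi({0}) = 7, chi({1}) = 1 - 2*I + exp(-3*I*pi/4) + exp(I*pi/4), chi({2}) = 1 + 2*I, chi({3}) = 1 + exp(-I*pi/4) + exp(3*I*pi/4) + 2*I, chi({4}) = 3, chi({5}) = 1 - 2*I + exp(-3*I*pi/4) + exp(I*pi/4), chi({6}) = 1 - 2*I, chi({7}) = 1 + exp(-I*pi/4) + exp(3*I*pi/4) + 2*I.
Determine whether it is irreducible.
Not irreducible (reducible): <chi, chi> = 11 > 1.

Reasoning: <chi, chi> = (1/|G|) sum_C |C| * |chi(C)|^2 = (1/8)[1*|7|^2 + 1*|1 - 2*I + exp(-3*I*pi/4) + exp(I*pi/4)|^2 + 1*|1 + 2*I|^2 + 1*|1 + exp(-I*pi/4) + exp(3*I*pi/4) + 2*I|^2 + 1*|3|^2 + 1*|1 - 2*I + exp(-3*I*pi/4) + exp(I*pi/4)|^2 + 1*|1 - 2*I|^2 + 1*|1 + exp(-I*pi/4) + exp(3*I*pi/4) + 2*I|^2]
  = (1/8)[(49) + (5) + (5) + (5) + (9) + (5) + (5) + (5)] = 88/8 = 11.
(Exp terms are combined using exp(i*s)*conj(exp(i*t)) = exp(i*(s-t)), and sums of them are collapsed using the identity that for every m > 1 the m distinct m-th roots of unity sum to 0, e.g. 1 + exp(2*I*pi/3) + exp(-2*I*pi/3) = 0.)
A character is irreducible iff <chi, chi> = 1, so this representation is reducible.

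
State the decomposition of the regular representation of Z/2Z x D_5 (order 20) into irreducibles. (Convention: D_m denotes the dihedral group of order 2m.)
Each irreducible V_i of dimension d_i appears with multiplicity d_i, i.e. rho_reg = (direct sum over all irreducibles V_i) d_i V_i. The irreducible dimensions for Z/2Z x D_5 are 1, 1, 1, 1, 2, 2, 2, 2: 4 irreducibles of dimension 1, each with multiplicity 1; 4 irreducibles of dimension 2, each with multiplicity 2. Total dimension 4*1*1 + 4*2*2 = 20 = |G|.

Derivation: General theorem: in the regular representation of a finite group G, each irreducible appears with multiplicity equal to its dimension. Check: dim(rho_reg) = sum d_i^2 = 1 + 1 + 1 + 1 + 4 + 4 + 4 + 4 = 20 = |G|.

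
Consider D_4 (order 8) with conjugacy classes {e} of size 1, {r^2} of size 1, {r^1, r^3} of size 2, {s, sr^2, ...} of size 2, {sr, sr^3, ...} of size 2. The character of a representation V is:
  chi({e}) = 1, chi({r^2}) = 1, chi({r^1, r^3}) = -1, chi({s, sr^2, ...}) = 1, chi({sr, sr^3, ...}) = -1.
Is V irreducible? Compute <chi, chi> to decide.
Irreducible: <chi, chi> = 1.

Why: <chi, chi> = (1/|G|) sum_C |C| * |chi(C)|^2 = (1/8)[1*|1|^2 + 1*|1|^2 + 2*|-1|^2 + 2*|1|^2 + 2*|-1|^2]
  = (1/8)[(1) + (1) + (2) + (2) + (2)] = 8/8 = 1.
A character is irreducible iff <chi, chi> = 1, so this representation is irreducible.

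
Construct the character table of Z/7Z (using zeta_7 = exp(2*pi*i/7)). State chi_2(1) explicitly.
Character table of Z/7Z (irreps indexed chi_0,...,chi_6 with chi_k(m) = zeta_7^(k*m), zeta_7 = exp(2*pi*i/7)):
  irrep \ class  {0} (size 1)  {1} (size 1)    {2} (size 1)    {3} (size 1)    {4} (size 1)    {5} (size 1)    {6} (size 1)  
  chi_0          1             1               1               1               1               1               1             
  chi_1          1             exp(2*I*pi/7)   exp(4*I*pi/7)   exp(6*I*pi/7)   exp(-6*I*pi/7)  exp(-4*I*pi/7)  exp(-2*I*pi/7)
  chi_2          1             exp(4*I*pi/7)   exp(-6*I*pi/7)  exp(-2*I*pi/7)  exp(2*I*pi/7)   exp(6*I*pi/7)   exp(-4*I*pi/7)
  chi_3          1             exp(6*I*pi/7)   exp(-2*I*pi/7)  exp(4*I*pi/7)   exp(-4*I*pi/7)  exp(2*I*pi/7)   exp(-6*I*pi/7)
  chi_4          1             exp(-6*I*pi/7)  exp(2*I*pi/7)   exp(-4*I*pi/7)  exp(4*I*pi/7)   exp(-2*I*pi/7)  exp(6*I*pi/7) 
  chi_5          1             exp(-4*I*pi/7)  exp(6*I*pi/7)   exp(2*I*pi/7)   exp(-2*I*pi/7)  exp(-6*I*pi/7)  exp(4*I*pi/7) 
  chi_6          1             exp(-2*I*pi/7)  exp(-4*I*pi/7)  exp(-6*I*pi/7)  exp(6*I*pi/7)   exp(4*I*pi/7)   exp(2*I*pi/7) 

Spot check: chi_2(1) = zeta_7^(2*1) = zeta_7^2 = exp(4*I*pi/7).

Details: Z/7Z is abelian, so all 7 irreducible complex representations are 1-dimensional. They are given by chi_k(m) = zeta_7^(k*m) for k = 0,...,6. Row orthogonality: sum_m chi_k(m) conj(chi_l(m)) = 7 * [k = l].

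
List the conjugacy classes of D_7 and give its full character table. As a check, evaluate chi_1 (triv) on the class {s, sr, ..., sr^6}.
Conjugacy classes: {e} of size 1, {r^1, r^6} of size 2, {r^2, r^5} of size 2, {r^3, r^4} of size 2, {s, sr, ..., sr^6} of size 7.
Character table:
  irrep \ class              {e} (size 1)  {r^1, r^6} (size 2)  {r^2, r^5} (size 2)  {r^3, r^4} (size 2)  {s, sr, ..., sr^6} (size 7)
  chi_1 (triv)               1             1                    1                    1                    1                          
  chi_2 (sign: r->1, s->-1)  1             1                    1                    1                    -1                         
  chi_3 (2d, j=1)            2             2*cos(2*pi/7)        -2*cos(3*pi/7)       -2*cos(pi/7)         0                          
  chi_4 (2d, j=2)            2             -2*cos(3*pi/7)       -2*cos(pi/7)         2*cos(2*pi/7)        0                          
  chi_5 (2d, j=3)            2             -2*cos(pi/7)         2*cos(2*pi/7)        -2*cos(3*pi/7)       0                          

Spot check: chi_1 (triv) on {s, sr, ..., sr^6} = 1.

Argument: D_7 has order 2*7 = 14 with 5 conjugacy classes, hence 5 irreducibles. Sum of squared dims 1 + 1 + 4 + 4 + 4 = 14 = |G|. Linear characters come from the abelianisation; the 2-dimensional irreps have character r^k -> 2*cos(2*pi*j*k/7), reflections -> 0.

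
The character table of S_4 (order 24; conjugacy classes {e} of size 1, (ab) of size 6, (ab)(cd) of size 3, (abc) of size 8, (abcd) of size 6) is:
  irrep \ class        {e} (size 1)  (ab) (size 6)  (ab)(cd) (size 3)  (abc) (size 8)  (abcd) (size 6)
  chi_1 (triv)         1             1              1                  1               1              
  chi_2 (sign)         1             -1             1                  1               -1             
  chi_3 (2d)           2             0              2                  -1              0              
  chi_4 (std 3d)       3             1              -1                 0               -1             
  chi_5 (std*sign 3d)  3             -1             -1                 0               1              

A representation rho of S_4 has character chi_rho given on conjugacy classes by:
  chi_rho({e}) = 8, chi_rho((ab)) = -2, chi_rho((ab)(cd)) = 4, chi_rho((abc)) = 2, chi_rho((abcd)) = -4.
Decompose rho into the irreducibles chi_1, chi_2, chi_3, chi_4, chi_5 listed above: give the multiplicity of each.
Multiplicities: chi_1: 0, chi_2: 3, chi_3: 1, chi_4: 1, chi_5: 0.

Reasoning: Use <chi_rho, chi> = (1/|G|) sum_C |C| * chi_rho(C) * conj(chi(C)) with |G| = 24 for each irreducible chi in the table:
  <chi_rho, chi_1> = (1/24)[1*(8)*conj(1) + 6*(-2)*conj(1) + 3*(4)*conj(1) + 8*(2)*conj(1) + 6*(-4)*conj(1)]
      = (1/24)[(8) + (-12) + (12) + (16) + (-24)] = 0/24 = 0
  <chi_rho, chi_2> = (1/24)[1*(8)*conj(1) + 6*(-2)*conj(-1) + 3*(4)*conj(1) + 8*(2)*conj(1) + 6*(-4)*conj(-1)]
      = (1/24)[(8) + (12) + (12) + (16) + (24)] = 72/24 = 3
  <chi_rho, chi_3> = (1/24)[1*(8)*conj(2) + 6*(-2)*conj(0) + 3*(4)*conj(2) + 8*(2)*conj(-1) + 6*(-4)*conj(0)]
      = (1/24)[(16) + (0) + (24) + (-16) + (0)] = 24/24 = 1
  <chi_rho, chi_4> = (1/24)[1*(8)*conj(3) + 6*(-2)*conj(1) + 3*(4)*conj(-1) + 8*(2)*conj(0) + 6*(-4)*conj(-1)]
      = (1/24)[(24) + (-12) + (-12) + (0) + (24)] = 24/24 = 1
  <chi_rho, chi_5> = (1/24)[1*(8)*conj(3) + 6*(-2)*conj(-1) + 3*(4)*conj(-1) + 8*(2)*conj(0) + 6*(-4)*conj(1)]
      = (1/24)[(24) + (12) + (-12) + (0) + (-24)] = 0/24 = 0
Dimension check: dim(rho) = sum (mult * dim) = 0*1 + 3*1 + 1*2 + 1*3 + 0*3 = 8 = chi_rho(e) = 8.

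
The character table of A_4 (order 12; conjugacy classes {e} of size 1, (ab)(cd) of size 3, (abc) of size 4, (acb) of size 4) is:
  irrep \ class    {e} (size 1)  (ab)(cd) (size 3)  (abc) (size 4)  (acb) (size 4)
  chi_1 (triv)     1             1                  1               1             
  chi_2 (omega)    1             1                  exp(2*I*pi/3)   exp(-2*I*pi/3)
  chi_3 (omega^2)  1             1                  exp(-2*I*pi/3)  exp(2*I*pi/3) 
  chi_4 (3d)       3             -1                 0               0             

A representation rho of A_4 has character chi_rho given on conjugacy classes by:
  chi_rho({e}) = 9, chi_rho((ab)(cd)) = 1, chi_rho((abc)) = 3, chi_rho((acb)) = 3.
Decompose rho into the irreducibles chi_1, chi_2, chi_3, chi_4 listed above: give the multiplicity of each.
Multiplicities: chi_1: 3, chi_2: 0, chi_3: 0, chi_4: 2.

Derivation: Use <chi_rho, chi> = (1/|G|) sum_C |C| * chi_rho(C) * conj(chi(C)) with |G| = 12 for each irreducible chi in the table:
  <chi_rho, chi_1> = (1/12)[1*(9)*conj(1) + 3*(1)*conj(1) + 4*(3)*conj(1) + 4*(3)*conj(1)]
      = (1/12)[(9) + (3) + (12) + (12)] = 36/12 = 3
  <chi_rho, chi_2> = (1/12)[1*(9)*conj(1) + 3*(1)*conj(1) + 4*(3)*conj(exp(2*I*pi/3)) + 4*(3)*conj(exp(-2*I*pi/3))]
      = (1/12)[(9) + (3) + (12*exp(-2*I*pi/3)) + (12*exp(2*I*pi/3))] = 0/12 = 0
  <chi_rho, chi_3> = (1/12)[1*(9)*conj(1) + 3*(1)*conj(1) + 4*(3)*conj(exp(-2*I*pi/3)) + 4*(3)*conj(exp(2*I*pi/3))]
      = (1/12)[(9) + (3) + (12*exp(2*I*pi/3)) + (12*exp(-2*I*pi/3))] = 0/12 = 0
  <chi_rho, chi_4> = (1/12)[1*(9)*conj(3) + 3*(1)*conj(-1) + 4*(3)*conj(0) + 4*(3)*conj(0)]
      = (1/12)[(27) + (-3) + (0) + (0)] = 24/12 = 2
(Exp terms are combined using exp(i*s)*conj(exp(i*t)) = exp(i*(s-t)), and sums of them are collapsed using the identity that for every m > 1 the m distinct m-th roots of unity sum to 0, e.g. 1 + exp(2*I*pi/3) + exp(-2*I*pi/3) = 0.)
Dimension check: dim(rho) = sum (mult * dim) = 3*1 + 0*1 + 0*1 + 2*3 = 9 = chi_rho(e) = 9.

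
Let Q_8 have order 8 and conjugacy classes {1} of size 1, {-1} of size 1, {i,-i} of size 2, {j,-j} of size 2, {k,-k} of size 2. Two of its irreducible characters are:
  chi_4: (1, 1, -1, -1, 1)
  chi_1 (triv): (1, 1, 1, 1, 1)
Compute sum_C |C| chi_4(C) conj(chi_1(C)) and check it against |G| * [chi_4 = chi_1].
Sum = 0; so <chi_4, chi_1> = 0 (distinct irreducibles are orthogonal).

Proof sketch: Compute term by term over conjugacy classes (|C| * chi_4(C) * conj(chi_1(C))):
  1*(1)*conj(1) + 1*(1)*conj(1) + 2*(-1)*conj(1) + 2*(-1)*conj(1) + 2*(1)*conj(1)
  = (1) + (1) + (-2) + (-2) + (2)
  = 0.
Dividing by |G| = 8 gives 0/8 = 0, matching the row-orthogonality relation <chi_4, chi_1> = [chi_4 = chi_1].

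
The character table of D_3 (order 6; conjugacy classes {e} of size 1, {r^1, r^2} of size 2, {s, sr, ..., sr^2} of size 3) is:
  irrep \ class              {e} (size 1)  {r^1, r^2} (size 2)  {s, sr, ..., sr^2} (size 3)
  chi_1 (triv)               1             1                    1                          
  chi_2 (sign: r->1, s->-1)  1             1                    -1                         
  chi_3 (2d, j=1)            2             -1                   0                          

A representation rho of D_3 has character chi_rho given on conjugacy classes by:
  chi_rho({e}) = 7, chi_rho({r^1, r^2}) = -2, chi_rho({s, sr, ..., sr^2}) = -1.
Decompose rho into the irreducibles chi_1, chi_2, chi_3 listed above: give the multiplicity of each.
Multiplicities: chi_1: 0, chi_2: 1, chi_3: 3.

Details: Use <chi_rho, chi> = (1/|G|) sum_C |C| * chi_rho(C) * conj(chi(C)) with |G| = 6 for each irreducible chi in the table:
  <chi_rho, chi_1> = (1/6)[1*(7)*conj(1) + 2*(-2)*conj(1) + 3*(-1)*conj(1)]
      = (1/6)[(7) + (-4) + (-3)] = 0/6 = 0
  <chi_rho, chi_2> = (1/6)[1*(7)*conj(1) + 2*(-2)*conj(1) + 3*(-1)*conj(-1)]
      = (1/6)[(7) + (-4) + (3)] = 6/6 = 1
  <chi_rho, chi_3> = (1/6)[1*(7)*conj(2) + 2*(-2)*conj(-1) + 3*(-1)*conj(0)]
      = (1/6)[(14) + (4) + (0)] = 18/6 = 3
Dimension check: dim(rho) = sum (mult * dim) = 0*1 + 1*1 + 3*2 = 7 = chi_rho(e) = 7.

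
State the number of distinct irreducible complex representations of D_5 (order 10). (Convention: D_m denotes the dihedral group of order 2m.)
4

Solution. The number of irreducible complex representations of a finite group equals its number of conjugacy classes. D_5 has 4 conjugacy classes ((n+3)/2 for n odd), so D_5 (order 10) has exactly 4 irreducible complex representations.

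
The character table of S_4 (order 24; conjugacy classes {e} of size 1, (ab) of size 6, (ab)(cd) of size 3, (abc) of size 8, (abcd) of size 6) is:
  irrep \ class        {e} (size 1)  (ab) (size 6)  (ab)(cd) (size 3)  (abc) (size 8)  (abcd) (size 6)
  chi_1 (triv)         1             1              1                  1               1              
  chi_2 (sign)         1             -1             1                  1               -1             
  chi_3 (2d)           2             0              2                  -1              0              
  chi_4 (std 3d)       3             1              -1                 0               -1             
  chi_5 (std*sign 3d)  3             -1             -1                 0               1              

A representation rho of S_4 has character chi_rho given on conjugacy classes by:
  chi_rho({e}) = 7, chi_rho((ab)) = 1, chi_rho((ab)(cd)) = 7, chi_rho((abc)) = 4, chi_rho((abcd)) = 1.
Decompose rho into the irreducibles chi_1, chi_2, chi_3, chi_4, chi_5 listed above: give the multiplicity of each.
Multiplicities: chi_1: 3, chi_2: 2, chi_3: 1, chi_4: 0, chi_5: 0.

Details: Use <chi_rho, chi> = (1/|G|) sum_C |C| * chi_rho(C) * conj(chi(C)) with |G| = 24 for each irreducible chi in the table:
  <chi_rho, chi_1> = (1/24)[1*(7)*conj(1) + 6*(1)*conj(1) + 3*(7)*conj(1) + 8*(4)*conj(1) + 6*(1)*conj(1)]
      = (1/24)[(7) + (6) + (21) + (32) + (6)] = 72/24 = 3
  <chi_rho, chi_2> = (1/24)[1*(7)*conj(1) + 6*(1)*conj(-1) + 3*(7)*conj(1) + 8*(4)*conj(1) + 6*(1)*conj(-1)]
      = (1/24)[(7) + (-6) + (21) + (32) + (-6)] = 48/24 = 2
  <chi_rho, chi_3> = (1/24)[1*(7)*conj(2) + 6*(1)*conj(0) + 3*(7)*conj(2) + 8*(4)*conj(-1) + 6*(1)*conj(0)]
      = (1/24)[(14) + (0) + (42) + (-32) + (0)] = 24/24 = 1
  <chi_rho, chi_4> = (1/24)[1*(7)*conj(3) + 6*(1)*conj(1) + 3*(7)*conj(-1) + 8*(4)*conj(0) + 6*(1)*conj(-1)]
      = (1/24)[(21) + (6) + (-21) + (0) + (-6)] = 0/24 = 0
  <chi_rho, chi_5> = (1/24)[1*(7)*conj(3) + 6*(1)*conj(-1) + 3*(7)*conj(-1) + 8*(4)*conj(0) + 6*(1)*conj(1)]
      = (1/24)[(21) + (-6) + (-21) + (0) + (6)] = 0/24 = 0
Dimension check: dim(rho) = sum (mult * dim) = 3*1 + 2*1 + 1*2 + 0*3 + 0*3 = 7 = chi_rho(e) = 7.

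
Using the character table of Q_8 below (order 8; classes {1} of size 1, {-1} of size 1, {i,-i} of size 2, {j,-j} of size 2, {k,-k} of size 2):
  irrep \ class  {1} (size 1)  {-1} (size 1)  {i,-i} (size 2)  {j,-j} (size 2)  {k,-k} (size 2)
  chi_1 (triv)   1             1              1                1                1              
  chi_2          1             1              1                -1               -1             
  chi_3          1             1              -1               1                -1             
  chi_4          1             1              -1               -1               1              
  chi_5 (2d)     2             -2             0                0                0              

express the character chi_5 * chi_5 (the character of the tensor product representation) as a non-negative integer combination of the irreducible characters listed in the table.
chi_5 tensor chi_5 = chi_1 + chi_2 + chi_3 + chi_4 (all other irreducibles have multiplicity 0).

Why: The character of a tensor product is the pointwise product (chi_5 * chi_5)(C) = chi_5(C) * chi_5(C):
  {1}: (2)*(2), {-1}: (-2)*(-2), {i,-i}: (0)*(0), {j,-j}: (0)*(0), {k,-k}: (0)*(0)
so (chi_5 * chi_5) takes values
  {1} -> 4, {-1} -> 4, {i,-i} -> 0, {j,-j} -> 0, {k,-k} -> 0.
Now take the inner product of this character with each irreducible chi from the table, <chi_5*chi_5, chi> = (1/8) sum_C |C| (chi_5*chi_5)(C) conj(chi(C)):
  <chi_5*chi_5, chi_1> = (1/8)[1*(4)*conj(1) + 1*(4)*conj(1) + 2*(0)*conj(1) + 2*(0)*conj(1) + 2*(0)*conj(1)]
      = (1/8)[(4) + (4) + (0) + (0) + (0)] = 8/8 = 1
  <chi_5*chi_5, chi_2> = (1/8)[1*(4)*conj(1) + 1*(4)*conj(1) + 2*(0)*conj(1) + 2*(0)*conj(-1) + 2*(0)*conj(-1)]
      = (1/8)[(4) + (4) + (0) + (0) + (0)] = 8/8 = 1
  <chi_5*chi_5, chi_3> = (1/8)[1*(4)*conj(1) + 1*(4)*conj(1) + 2*(0)*conj(-1) + 2*(0)*conj(1) + 2*(0)*conj(-1)]
      = (1/8)[(4) + (4) + (0) + (0) + (0)] = 8/8 = 1
  <chi_5*chi_5, chi_4> = (1/8)[1*(4)*conj(1) + 1*(4)*conj(1) + 2*(0)*conj(-1) + 2*(0)*conj(-1) + 2*(0)*conj(1)]
      = (1/8)[(4) + (4) + (0) + (0) + (0)] = 8/8 = 1
  <chi_5*chi_5, chi_5> = (1/8)[1*(4)*conj(2) + 1*(4)*conj(-2) + 2*(0)*conj(0) + 2*(0)*conj(0) + 2*(0)*conj(0)]
      = (1/8)[(8) + (-8) + (0) + (0) + (0)] = 0/8 = 0
Hence the multiplicities are chi_1: 1, chi_2: 1, chi_3: 1, chi_4: 1. Dimension check: dim(chi_5)*dim(chi_5) = 2*2 = 4 and sum (mult * dim) = 1*1 + 1*1 + 1*1 + 1*1 = 4.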